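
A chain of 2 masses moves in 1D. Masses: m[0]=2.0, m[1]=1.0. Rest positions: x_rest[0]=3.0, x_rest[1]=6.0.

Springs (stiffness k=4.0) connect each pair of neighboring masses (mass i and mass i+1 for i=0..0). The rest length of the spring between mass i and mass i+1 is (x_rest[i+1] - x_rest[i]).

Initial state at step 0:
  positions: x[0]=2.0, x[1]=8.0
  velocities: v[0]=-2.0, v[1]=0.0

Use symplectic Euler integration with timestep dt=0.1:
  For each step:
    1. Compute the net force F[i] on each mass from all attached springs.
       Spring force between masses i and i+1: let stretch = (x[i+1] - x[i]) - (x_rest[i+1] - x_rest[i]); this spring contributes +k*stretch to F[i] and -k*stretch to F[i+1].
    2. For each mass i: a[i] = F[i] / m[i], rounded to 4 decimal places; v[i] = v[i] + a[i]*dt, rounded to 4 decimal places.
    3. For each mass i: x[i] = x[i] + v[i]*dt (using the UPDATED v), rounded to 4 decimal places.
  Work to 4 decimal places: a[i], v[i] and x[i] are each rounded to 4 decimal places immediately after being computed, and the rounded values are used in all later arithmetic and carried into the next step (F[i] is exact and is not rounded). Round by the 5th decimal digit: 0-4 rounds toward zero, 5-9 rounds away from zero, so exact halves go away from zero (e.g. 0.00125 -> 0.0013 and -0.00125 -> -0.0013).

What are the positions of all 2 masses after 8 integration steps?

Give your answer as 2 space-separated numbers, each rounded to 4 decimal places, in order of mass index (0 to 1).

Step 0: x=[2.0000 8.0000] v=[-2.0000 0.0000]
Step 1: x=[1.8600 7.8800] v=[-1.4000 -1.2000]
Step 2: x=[1.7804 7.6392] v=[-0.7960 -2.4080]
Step 3: x=[1.7580 7.2841] v=[-0.2242 -3.5515]
Step 4: x=[1.7861 6.8279] v=[0.2810 -4.5619]
Step 5: x=[1.8550 6.2900] v=[0.6894 -5.3786]
Step 6: x=[1.9526 5.6947] v=[0.9764 -5.9526]
Step 7: x=[2.0651 5.0698] v=[1.1248 -6.2494]
Step 8: x=[2.1777 4.4447] v=[1.1257 -6.2513]

Answer: 2.1777 4.4447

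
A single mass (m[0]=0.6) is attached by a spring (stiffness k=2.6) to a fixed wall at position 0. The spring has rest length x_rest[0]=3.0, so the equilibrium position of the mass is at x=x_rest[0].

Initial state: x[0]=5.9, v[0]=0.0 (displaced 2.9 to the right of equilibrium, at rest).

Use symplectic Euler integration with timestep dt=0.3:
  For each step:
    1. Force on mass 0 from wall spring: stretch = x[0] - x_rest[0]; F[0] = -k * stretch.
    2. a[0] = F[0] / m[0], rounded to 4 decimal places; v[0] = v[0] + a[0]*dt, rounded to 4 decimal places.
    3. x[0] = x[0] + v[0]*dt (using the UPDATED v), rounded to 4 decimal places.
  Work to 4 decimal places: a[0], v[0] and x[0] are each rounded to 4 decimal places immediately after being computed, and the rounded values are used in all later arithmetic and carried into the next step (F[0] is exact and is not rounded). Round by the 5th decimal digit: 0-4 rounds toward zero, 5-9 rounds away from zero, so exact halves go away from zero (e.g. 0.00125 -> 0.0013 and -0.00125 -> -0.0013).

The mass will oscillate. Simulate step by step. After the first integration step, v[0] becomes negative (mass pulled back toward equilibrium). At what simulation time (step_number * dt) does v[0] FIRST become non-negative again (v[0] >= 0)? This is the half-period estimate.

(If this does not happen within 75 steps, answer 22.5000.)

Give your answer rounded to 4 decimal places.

Answer: 1.5000

Derivation:
Step 0: x=[5.9000] v=[0.0000]
Step 1: x=[4.7690] v=[-3.7700]
Step 2: x=[2.9481] v=[-6.0697]
Step 3: x=[1.1474] v=[-6.0022]
Step 4: x=[0.0693] v=[-3.5938]
Step 5: x=[0.1341] v=[0.2161]
First v>=0 after going negative at step 5, time=1.5000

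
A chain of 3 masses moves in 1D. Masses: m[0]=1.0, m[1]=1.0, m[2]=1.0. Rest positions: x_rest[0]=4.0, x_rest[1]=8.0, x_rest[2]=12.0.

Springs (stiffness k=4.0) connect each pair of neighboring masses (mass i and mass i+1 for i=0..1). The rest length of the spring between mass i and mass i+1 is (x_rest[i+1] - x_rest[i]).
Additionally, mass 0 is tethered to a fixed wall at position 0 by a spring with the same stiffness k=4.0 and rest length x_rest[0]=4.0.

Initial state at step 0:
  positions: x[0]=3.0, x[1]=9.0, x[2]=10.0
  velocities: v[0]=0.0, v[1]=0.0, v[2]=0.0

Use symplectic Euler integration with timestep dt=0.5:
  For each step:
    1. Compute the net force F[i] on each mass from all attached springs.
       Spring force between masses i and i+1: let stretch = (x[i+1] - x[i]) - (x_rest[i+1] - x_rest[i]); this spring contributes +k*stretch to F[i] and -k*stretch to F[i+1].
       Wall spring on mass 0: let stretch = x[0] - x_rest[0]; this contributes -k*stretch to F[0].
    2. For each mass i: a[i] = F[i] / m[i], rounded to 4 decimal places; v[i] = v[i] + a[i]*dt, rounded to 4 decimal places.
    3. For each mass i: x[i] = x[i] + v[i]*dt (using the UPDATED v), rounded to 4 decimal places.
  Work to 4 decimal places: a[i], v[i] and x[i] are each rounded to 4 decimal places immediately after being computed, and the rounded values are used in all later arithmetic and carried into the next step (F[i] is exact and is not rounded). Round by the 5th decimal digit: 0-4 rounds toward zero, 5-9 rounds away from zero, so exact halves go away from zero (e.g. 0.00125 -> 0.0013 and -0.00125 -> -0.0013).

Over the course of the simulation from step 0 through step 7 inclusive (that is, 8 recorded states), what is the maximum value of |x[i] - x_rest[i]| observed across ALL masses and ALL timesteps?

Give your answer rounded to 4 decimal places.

Answer: 4.0000

Derivation:
Step 0: x=[3.0000 9.0000 10.0000] v=[0.0000 0.0000 0.0000]
Step 1: x=[6.0000 4.0000 13.0000] v=[6.0000 -10.0000 6.0000]
Step 2: x=[1.0000 10.0000 11.0000] v=[-10.0000 12.0000 -4.0000]
Step 3: x=[4.0000 8.0000 12.0000] v=[6.0000 -4.0000 2.0000]
Step 4: x=[7.0000 6.0000 13.0000] v=[6.0000 -4.0000 2.0000]
Step 5: x=[2.0000 12.0000 11.0000] v=[-10.0000 12.0000 -4.0000]
Step 6: x=[5.0000 7.0000 14.0000] v=[6.0000 -10.0000 6.0000]
Step 7: x=[5.0000 7.0000 14.0000] v=[0.0000 0.0000 0.0000]
Max displacement = 4.0000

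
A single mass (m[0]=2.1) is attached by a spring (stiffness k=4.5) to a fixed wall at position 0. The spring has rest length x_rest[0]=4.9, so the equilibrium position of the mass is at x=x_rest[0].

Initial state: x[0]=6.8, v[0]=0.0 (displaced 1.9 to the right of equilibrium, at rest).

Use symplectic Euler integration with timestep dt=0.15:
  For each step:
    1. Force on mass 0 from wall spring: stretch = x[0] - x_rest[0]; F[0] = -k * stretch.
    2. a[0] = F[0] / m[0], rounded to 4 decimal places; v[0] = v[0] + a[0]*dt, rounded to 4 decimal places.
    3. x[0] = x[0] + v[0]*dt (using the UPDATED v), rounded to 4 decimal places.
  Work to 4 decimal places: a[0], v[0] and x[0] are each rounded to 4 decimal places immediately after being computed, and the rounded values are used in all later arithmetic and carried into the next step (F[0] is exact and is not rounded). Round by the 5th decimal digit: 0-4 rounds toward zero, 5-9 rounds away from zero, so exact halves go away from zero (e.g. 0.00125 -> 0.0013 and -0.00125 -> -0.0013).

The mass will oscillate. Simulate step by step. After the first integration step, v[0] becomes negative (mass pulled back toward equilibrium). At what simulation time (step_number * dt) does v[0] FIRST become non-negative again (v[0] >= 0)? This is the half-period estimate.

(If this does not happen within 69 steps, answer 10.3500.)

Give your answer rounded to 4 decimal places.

Step 0: x=[6.8000] v=[0.0000]
Step 1: x=[6.7084] v=[-0.6107]
Step 2: x=[6.5296] v=[-1.1920]
Step 3: x=[6.2722] v=[-1.7158]
Step 4: x=[5.9487] v=[-2.1569]
Step 5: x=[5.5746] v=[-2.4940]
Step 6: x=[5.1680] v=[-2.7108]
Step 7: x=[4.7485] v=[-2.7969]
Step 8: x=[4.3363] v=[-2.7482]
Step 9: x=[3.9513] v=[-2.5670]
Step 10: x=[3.6120] v=[-2.2621]
Step 11: x=[3.3348] v=[-1.8481]
Step 12: x=[3.1331] v=[-1.3450]
Step 13: x=[3.0165] v=[-0.7771]
Step 14: x=[2.9907] v=[-0.1717]
Step 15: x=[3.0570] v=[0.4420]
First v>=0 after going negative at step 15, time=2.2500

Answer: 2.2500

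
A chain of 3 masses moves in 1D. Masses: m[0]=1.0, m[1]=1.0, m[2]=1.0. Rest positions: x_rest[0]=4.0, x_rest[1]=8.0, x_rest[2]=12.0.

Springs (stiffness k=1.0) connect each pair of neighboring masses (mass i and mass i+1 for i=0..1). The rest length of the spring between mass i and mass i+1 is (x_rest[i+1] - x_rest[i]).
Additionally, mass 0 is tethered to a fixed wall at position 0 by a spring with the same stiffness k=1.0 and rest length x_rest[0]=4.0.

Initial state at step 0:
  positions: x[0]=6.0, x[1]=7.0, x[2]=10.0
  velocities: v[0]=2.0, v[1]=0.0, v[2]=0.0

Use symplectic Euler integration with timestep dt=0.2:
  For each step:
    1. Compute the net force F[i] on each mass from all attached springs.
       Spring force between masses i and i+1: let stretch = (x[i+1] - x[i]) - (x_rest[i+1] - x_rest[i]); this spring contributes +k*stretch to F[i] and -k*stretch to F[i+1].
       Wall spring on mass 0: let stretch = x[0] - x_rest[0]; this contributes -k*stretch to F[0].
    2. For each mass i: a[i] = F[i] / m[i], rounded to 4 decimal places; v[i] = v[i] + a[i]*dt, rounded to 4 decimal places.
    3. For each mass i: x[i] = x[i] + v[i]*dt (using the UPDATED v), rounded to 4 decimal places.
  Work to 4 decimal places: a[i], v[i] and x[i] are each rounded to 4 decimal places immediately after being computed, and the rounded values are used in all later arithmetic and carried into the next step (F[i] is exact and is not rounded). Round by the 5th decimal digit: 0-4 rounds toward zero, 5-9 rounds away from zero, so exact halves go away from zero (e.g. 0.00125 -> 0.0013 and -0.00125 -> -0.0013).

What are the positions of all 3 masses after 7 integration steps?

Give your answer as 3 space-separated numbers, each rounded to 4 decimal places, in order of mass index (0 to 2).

Answer: 3.7970 8.5912 11.2821

Derivation:
Step 0: x=[6.0000 7.0000 10.0000] v=[2.0000 0.0000 0.0000]
Step 1: x=[6.2000 7.0800 10.0400] v=[1.0000 0.4000 0.2000]
Step 2: x=[6.1872 7.2432 10.1216] v=[-0.0640 0.8160 0.4080]
Step 3: x=[5.9692 7.4793 10.2481] v=[-1.0902 1.1805 0.6323]
Step 4: x=[5.5728 7.7657 10.4238] v=[-1.9820 1.4322 0.8785]
Step 5: x=[5.0412 8.0707 10.6532] v=[-2.6580 1.5252 1.1469]
Step 6: x=[4.4291 8.3579 10.9393] v=[-3.0603 1.4358 1.4304]
Step 7: x=[3.7970 8.5912 11.2821] v=[-3.1604 1.1663 1.7141]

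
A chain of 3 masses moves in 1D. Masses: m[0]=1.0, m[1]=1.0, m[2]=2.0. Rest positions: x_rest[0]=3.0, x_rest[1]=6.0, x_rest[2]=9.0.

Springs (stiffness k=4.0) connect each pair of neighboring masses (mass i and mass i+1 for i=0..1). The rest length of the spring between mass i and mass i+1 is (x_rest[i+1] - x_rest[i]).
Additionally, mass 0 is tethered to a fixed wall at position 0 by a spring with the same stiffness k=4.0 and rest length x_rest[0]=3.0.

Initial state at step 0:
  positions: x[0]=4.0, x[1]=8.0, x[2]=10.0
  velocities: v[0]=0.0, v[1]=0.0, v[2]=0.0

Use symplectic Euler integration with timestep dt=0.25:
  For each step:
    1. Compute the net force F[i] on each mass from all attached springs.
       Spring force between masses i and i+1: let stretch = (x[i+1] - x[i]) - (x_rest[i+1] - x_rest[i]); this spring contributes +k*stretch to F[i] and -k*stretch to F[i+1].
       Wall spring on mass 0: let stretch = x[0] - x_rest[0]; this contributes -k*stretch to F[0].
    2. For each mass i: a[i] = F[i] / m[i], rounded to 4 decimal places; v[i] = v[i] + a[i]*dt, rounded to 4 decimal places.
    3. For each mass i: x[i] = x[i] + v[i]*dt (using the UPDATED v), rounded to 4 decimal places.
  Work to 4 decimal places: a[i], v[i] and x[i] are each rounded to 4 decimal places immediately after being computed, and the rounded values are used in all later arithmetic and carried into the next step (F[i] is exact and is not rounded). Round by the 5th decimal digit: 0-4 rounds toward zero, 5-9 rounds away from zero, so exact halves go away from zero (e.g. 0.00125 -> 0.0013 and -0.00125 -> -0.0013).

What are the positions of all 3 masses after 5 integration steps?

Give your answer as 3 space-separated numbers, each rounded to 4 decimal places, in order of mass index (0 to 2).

Answer: 2.4077 6.1396 10.1539

Derivation:
Step 0: x=[4.0000 8.0000 10.0000] v=[0.0000 0.0000 0.0000]
Step 1: x=[4.0000 7.5000 10.1250] v=[0.0000 -2.0000 0.5000]
Step 2: x=[3.8750 6.7813 10.2969] v=[-0.5000 -2.8750 0.6875]
Step 3: x=[3.5078 6.2149 10.4043] v=[-1.4687 -2.2657 0.4297]
Step 4: x=[2.9405 6.0191 10.3631] v=[-2.2694 -0.7834 -0.1650]
Step 5: x=[2.4077 6.1396 10.1539] v=[-2.1313 0.4820 -0.8370]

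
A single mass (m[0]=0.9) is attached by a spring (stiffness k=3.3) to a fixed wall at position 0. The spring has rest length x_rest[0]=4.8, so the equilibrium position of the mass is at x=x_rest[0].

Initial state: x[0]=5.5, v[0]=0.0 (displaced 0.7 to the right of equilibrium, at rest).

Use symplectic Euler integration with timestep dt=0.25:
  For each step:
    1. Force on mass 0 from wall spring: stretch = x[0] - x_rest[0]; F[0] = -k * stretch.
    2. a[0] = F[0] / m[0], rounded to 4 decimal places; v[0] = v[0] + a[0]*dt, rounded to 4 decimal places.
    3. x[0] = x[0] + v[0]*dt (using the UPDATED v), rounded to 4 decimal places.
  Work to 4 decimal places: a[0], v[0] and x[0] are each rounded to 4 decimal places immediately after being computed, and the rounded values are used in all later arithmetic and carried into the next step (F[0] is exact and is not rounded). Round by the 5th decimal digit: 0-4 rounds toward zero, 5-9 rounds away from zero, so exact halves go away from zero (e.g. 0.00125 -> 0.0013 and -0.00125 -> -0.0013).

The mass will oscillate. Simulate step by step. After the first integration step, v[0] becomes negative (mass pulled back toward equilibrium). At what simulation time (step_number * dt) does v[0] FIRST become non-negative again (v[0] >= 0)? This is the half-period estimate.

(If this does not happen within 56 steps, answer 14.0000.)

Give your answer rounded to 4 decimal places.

Answer: 1.7500

Derivation:
Step 0: x=[5.5000] v=[0.0000]
Step 1: x=[5.3396] v=[-0.6417]
Step 2: x=[5.0555] v=[-1.1363]
Step 3: x=[4.7129] v=[-1.3705]
Step 4: x=[4.3902] v=[-1.2907]
Step 5: x=[4.1614] v=[-0.9151]
Step 6: x=[4.0790] v=[-0.3297]
Step 7: x=[4.1618] v=[0.3312]
First v>=0 after going negative at step 7, time=1.7500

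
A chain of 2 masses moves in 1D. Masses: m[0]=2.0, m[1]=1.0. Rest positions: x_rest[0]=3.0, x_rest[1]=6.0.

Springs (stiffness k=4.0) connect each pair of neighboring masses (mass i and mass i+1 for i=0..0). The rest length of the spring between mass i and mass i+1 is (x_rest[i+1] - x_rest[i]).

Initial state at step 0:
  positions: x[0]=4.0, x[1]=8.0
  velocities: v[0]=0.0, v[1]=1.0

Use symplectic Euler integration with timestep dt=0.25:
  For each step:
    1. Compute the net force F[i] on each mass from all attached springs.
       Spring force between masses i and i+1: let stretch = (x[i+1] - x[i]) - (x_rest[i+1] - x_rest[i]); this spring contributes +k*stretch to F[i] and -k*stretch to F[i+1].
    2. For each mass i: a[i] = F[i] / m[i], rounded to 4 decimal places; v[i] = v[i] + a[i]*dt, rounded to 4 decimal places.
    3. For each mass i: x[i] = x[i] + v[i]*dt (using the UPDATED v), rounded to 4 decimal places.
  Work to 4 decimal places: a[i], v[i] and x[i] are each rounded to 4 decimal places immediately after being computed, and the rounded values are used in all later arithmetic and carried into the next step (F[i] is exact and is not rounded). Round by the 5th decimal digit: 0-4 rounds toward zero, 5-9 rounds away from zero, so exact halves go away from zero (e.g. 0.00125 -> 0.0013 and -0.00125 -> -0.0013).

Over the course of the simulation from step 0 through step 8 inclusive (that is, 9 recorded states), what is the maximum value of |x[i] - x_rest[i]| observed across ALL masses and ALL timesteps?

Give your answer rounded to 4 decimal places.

Step 0: x=[4.0000 8.0000] v=[0.0000 1.0000]
Step 1: x=[4.1250 8.0000] v=[0.5000 0.0000]
Step 2: x=[4.3594 7.7813] v=[0.9375 -0.8750]
Step 3: x=[4.6465 7.4571] v=[1.1485 -1.2969]
Step 4: x=[4.9100 7.1802] v=[1.0538 -1.1075]
Step 5: x=[5.0822 7.0858] v=[0.6889 -0.3777]
Step 6: x=[5.1299 7.2405] v=[0.1907 0.6187]
Step 7: x=[5.0664 7.6175] v=[-0.2540 1.5081]
Step 8: x=[4.9468 8.1068] v=[-0.4785 1.9570]
Max displacement = 2.1299

Answer: 2.1299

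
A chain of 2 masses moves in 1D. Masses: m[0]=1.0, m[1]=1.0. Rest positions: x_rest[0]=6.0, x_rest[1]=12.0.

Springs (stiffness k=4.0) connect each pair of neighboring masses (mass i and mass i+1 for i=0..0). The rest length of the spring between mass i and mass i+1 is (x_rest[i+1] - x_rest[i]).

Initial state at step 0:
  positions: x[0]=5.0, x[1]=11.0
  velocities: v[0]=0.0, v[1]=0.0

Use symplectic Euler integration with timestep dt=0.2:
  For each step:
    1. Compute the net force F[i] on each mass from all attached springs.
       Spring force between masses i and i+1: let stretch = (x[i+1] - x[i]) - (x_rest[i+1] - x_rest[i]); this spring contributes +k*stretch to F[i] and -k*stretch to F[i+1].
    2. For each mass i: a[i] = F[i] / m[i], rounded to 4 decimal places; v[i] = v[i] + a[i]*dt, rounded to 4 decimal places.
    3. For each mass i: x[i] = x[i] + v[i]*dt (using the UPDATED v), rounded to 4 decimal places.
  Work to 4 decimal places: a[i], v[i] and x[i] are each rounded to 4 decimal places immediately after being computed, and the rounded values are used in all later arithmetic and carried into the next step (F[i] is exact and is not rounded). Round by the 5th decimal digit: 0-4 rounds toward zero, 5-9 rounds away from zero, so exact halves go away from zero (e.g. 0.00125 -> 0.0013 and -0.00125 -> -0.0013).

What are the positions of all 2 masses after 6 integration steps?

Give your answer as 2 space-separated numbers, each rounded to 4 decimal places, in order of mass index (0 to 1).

Answer: 5.0000 11.0000

Derivation:
Step 0: x=[5.0000 11.0000] v=[0.0000 0.0000]
Step 1: x=[5.0000 11.0000] v=[0.0000 0.0000]
Step 2: x=[5.0000 11.0000] v=[0.0000 0.0000]
Step 3: x=[5.0000 11.0000] v=[0.0000 0.0000]
Step 4: x=[5.0000 11.0000] v=[0.0000 0.0000]
Step 5: x=[5.0000 11.0000] v=[0.0000 0.0000]
Step 6: x=[5.0000 11.0000] v=[0.0000 0.0000]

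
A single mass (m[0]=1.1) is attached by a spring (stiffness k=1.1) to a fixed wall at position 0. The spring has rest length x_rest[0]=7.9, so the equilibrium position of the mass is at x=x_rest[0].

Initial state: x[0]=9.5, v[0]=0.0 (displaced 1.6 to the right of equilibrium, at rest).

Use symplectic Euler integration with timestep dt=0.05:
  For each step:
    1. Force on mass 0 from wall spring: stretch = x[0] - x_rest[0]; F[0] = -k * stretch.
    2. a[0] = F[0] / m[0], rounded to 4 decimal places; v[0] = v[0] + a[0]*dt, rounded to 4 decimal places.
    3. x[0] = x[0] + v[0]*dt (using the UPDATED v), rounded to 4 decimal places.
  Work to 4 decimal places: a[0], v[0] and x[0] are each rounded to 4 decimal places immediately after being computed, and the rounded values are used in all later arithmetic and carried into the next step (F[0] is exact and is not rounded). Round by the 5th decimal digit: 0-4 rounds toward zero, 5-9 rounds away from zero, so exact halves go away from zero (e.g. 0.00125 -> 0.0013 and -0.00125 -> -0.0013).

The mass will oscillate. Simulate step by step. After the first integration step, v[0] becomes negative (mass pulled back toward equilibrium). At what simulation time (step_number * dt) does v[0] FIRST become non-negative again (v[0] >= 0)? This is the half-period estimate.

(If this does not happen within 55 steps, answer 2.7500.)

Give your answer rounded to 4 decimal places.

Step 0: x=[9.5000] v=[0.0000]
Step 1: x=[9.4960] v=[-0.0800]
Step 2: x=[9.4880] v=[-0.1598]
Step 3: x=[9.4760] v=[-0.2392]
Step 4: x=[9.4601] v=[-0.3180]
Step 5: x=[9.4403] v=[-0.3960]
Step 6: x=[9.4167] v=[-0.4730]
Step 7: x=[9.3893] v=[-0.5488]
Step 8: x=[9.3581] v=[-0.6233]
Step 9: x=[9.3233] v=[-0.6962]
Step 10: x=[9.2849] v=[-0.7674]
Step 11: x=[9.2431] v=[-0.8366]
Step 12: x=[9.1979] v=[-0.9038]
Step 13: x=[9.1495] v=[-0.9687]
Step 14: x=[9.0979] v=[-1.0312]
Step 15: x=[9.0433] v=[-1.0911]
Step 16: x=[8.9859] v=[-1.1483]
Step 17: x=[8.9258] v=[-1.2026]
Step 18: x=[8.8631] v=[-1.2539]
Step 19: x=[8.7980] v=[-1.3021]
Step 20: x=[8.7307] v=[-1.3470]
Step 21: x=[8.6613] v=[-1.3885]
Step 22: x=[8.5900] v=[-1.4266]
Step 23: x=[8.5169] v=[-1.4611]
Step 24: x=[8.4423] v=[-1.4919]
Step 25: x=[8.3664] v=[-1.5190]
Step 26: x=[8.2893] v=[-1.5423]
Step 27: x=[8.2112] v=[-1.5618]
Step 28: x=[8.1323] v=[-1.5774]
Step 29: x=[8.0529] v=[-1.5890]
Step 30: x=[7.9731] v=[-1.5966]
Step 31: x=[7.8931] v=[-1.6003]
Step 32: x=[7.8131] v=[-1.6000]
Step 33: x=[7.7333] v=[-1.5957]
Step 34: x=[7.6539] v=[-1.5874]
Step 35: x=[7.5751] v=[-1.5751]
Step 36: x=[7.4972] v=[-1.5589]
Step 37: x=[7.4203] v=[-1.5388]
Step 38: x=[7.3446] v=[-1.5148]
Step 39: x=[7.2703] v=[-1.4870]
Step 40: x=[7.1975] v=[-1.4555]
Step 41: x=[7.1265] v=[-1.4204]
Step 42: x=[7.0574] v=[-1.3817]
Step 43: x=[6.9904] v=[-1.3396]
Step 44: x=[6.9257] v=[-1.2941]
Step 45: x=[6.8634] v=[-1.2454]
Step 46: x=[6.8037] v=[-1.1936]
Step 47: x=[6.7468] v=[-1.1388]
Step 48: x=[6.6927] v=[-1.0811]
Step 49: x=[6.6417] v=[-1.0207]
Step 50: x=[6.5938] v=[-0.9578]
Step 51: x=[6.5492] v=[-0.8925]
Step 52: x=[6.5080] v=[-0.8250]
Step 53: x=[6.4702] v=[-0.7554]
Step 54: x=[6.4360] v=[-0.6839]
Step 55: x=[6.4055] v=[-0.6107]
v[0] did not become non-negative within 55 steps; using fallback time=2.7500

Answer: 2.7500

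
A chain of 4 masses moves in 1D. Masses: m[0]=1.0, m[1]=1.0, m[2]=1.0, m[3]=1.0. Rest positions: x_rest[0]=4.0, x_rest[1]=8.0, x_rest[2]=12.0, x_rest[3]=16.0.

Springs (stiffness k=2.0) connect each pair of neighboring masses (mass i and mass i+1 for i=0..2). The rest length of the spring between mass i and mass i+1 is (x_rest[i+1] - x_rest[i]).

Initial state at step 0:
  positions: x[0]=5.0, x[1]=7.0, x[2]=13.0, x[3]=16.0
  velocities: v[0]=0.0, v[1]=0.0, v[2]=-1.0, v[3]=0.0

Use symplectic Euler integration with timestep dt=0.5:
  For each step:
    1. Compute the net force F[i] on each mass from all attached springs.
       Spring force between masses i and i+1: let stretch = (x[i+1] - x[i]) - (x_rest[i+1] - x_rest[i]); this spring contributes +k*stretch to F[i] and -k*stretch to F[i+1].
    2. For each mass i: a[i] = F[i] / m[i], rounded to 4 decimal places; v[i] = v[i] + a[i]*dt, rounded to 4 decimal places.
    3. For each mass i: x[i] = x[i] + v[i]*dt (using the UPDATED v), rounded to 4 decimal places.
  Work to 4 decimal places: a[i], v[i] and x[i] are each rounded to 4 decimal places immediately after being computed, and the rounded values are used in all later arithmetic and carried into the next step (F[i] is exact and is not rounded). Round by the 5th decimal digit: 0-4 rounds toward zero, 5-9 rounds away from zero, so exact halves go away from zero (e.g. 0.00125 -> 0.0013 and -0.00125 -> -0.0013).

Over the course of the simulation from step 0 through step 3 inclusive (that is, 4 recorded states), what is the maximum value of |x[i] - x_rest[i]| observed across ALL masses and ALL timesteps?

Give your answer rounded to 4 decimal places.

Step 0: x=[5.0000 7.0000 13.0000 16.0000] v=[0.0000 0.0000 -1.0000 0.0000]
Step 1: x=[4.0000 9.0000 11.0000 16.5000] v=[-2.0000 4.0000 -4.0000 1.0000]
Step 2: x=[3.5000 9.5000 10.7500 16.2500] v=[-1.0000 1.0000 -0.5000 -0.5000]
Step 3: x=[4.0000 7.6250 12.6250 15.2500] v=[1.0000 -3.7500 3.7500 -2.0000]
Max displacement = 1.5000

Answer: 1.5000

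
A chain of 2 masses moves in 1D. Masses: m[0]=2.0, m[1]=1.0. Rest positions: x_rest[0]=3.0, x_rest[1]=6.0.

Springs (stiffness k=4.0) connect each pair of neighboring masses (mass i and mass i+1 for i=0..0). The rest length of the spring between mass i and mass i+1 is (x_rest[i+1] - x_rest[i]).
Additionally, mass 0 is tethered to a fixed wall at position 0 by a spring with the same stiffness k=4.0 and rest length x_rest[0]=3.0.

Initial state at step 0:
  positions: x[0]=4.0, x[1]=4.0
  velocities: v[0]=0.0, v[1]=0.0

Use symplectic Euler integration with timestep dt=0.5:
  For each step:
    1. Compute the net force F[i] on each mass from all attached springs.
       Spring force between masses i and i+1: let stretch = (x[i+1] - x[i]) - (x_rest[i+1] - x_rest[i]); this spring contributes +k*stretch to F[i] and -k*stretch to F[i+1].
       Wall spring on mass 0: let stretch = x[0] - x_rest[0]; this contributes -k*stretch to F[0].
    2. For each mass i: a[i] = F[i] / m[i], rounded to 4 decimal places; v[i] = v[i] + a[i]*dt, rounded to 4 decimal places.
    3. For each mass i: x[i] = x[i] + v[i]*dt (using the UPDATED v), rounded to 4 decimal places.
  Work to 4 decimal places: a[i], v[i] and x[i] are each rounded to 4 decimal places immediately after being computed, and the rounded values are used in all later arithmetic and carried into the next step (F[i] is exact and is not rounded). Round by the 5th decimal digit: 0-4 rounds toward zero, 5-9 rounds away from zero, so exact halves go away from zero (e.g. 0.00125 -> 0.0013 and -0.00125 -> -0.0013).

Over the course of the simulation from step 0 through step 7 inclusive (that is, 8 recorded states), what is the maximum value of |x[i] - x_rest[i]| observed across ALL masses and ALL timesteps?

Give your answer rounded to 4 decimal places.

Step 0: x=[4.0000 4.0000] v=[0.0000 0.0000]
Step 1: x=[2.0000 7.0000] v=[-4.0000 6.0000]
Step 2: x=[1.5000 8.0000] v=[-1.0000 2.0000]
Step 3: x=[3.5000 5.5000] v=[4.0000 -5.0000]
Step 4: x=[4.7500 4.0000] v=[2.5000 -3.0000]
Step 5: x=[3.2500 6.2500] v=[-3.0000 4.5000]
Step 6: x=[1.6250 8.5000] v=[-3.2500 4.5000]
Step 7: x=[2.6250 6.8750] v=[2.0000 -3.2500]
Max displacement = 2.5000

Answer: 2.5000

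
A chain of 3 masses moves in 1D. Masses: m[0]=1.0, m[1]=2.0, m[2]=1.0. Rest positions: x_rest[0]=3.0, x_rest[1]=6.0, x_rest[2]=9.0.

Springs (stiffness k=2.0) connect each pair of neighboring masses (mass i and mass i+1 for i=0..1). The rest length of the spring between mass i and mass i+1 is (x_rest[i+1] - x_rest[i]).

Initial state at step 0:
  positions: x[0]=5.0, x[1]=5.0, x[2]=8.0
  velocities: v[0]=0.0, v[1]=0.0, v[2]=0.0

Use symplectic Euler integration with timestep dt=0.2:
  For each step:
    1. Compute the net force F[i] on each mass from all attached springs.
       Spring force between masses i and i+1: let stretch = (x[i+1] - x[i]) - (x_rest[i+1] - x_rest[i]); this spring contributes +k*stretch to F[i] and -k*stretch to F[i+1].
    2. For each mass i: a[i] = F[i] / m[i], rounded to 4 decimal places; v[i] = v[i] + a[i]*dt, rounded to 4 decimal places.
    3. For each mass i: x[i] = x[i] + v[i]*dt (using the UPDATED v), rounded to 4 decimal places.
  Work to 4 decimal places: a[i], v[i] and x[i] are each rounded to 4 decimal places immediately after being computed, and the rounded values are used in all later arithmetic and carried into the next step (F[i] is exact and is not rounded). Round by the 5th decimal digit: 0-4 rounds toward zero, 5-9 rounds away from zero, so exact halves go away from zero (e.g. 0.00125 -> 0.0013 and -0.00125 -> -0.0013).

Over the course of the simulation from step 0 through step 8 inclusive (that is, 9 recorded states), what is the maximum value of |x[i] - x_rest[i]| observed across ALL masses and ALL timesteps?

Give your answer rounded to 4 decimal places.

Step 0: x=[5.0000 5.0000 8.0000] v=[0.0000 0.0000 0.0000]
Step 1: x=[4.7600 5.1200 8.0000] v=[-1.2000 0.6000 0.0000]
Step 2: x=[4.3088 5.3408 8.0096] v=[-2.2560 1.1040 0.0480]
Step 3: x=[3.7002 5.6271 8.0457] v=[-3.0432 1.4314 0.1805]
Step 4: x=[3.0057 5.9330 8.1283] v=[-3.4724 1.5297 0.4131]
Step 5: x=[2.3054 6.2097 8.2753] v=[-3.5015 1.3833 0.7350]
Step 6: x=[1.6774 6.4128 8.4971] v=[-3.1398 1.0156 1.1088]
Step 7: x=[1.1883 6.5099 8.7921] v=[-2.4456 0.4854 1.4751]
Step 8: x=[0.8849 6.4854 9.1445] v=[-1.5170 -0.1225 1.7622]
Max displacement = 2.1151

Answer: 2.1151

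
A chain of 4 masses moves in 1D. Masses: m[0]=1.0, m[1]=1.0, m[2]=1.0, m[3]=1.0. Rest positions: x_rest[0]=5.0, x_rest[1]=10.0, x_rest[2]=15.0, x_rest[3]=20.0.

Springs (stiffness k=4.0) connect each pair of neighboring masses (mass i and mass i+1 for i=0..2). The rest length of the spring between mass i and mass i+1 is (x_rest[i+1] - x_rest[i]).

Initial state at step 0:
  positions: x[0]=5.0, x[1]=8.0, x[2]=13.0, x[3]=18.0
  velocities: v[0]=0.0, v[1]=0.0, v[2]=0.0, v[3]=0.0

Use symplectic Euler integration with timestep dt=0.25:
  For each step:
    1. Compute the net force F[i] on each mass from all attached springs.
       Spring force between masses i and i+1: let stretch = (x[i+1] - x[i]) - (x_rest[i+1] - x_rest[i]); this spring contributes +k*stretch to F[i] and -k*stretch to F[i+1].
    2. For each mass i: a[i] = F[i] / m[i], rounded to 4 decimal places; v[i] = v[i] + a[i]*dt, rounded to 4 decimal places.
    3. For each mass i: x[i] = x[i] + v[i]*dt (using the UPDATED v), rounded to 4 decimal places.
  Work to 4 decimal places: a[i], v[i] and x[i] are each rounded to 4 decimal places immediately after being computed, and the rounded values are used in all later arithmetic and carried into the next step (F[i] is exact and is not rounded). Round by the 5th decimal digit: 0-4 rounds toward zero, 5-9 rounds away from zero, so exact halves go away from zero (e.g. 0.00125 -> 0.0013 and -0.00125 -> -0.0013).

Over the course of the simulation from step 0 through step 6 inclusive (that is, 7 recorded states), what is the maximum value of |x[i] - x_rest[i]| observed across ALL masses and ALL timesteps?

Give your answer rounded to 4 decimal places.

Answer: 2.2343

Derivation:
Step 0: x=[5.0000 8.0000 13.0000 18.0000] v=[0.0000 0.0000 0.0000 0.0000]
Step 1: x=[4.5000 8.5000 13.0000 18.0000] v=[-2.0000 2.0000 0.0000 0.0000]
Step 2: x=[3.7500 9.1250 13.1250 18.0000] v=[-3.0000 2.5000 0.5000 0.0000]
Step 3: x=[3.0938 9.4063 13.4688 18.0313] v=[-2.6250 1.1250 1.3750 0.1250]
Step 4: x=[2.7657 9.1251 13.9376 18.1719] v=[-1.3125 -1.1250 1.8750 0.5625]
Step 5: x=[2.7774 8.4571 14.2618 18.5040] v=[0.0469 -2.6719 1.2968 1.3282]
Step 6: x=[2.9591 7.8204 14.1954 19.0255] v=[0.7266 -2.5469 -0.2657 2.0860]
Max displacement = 2.2343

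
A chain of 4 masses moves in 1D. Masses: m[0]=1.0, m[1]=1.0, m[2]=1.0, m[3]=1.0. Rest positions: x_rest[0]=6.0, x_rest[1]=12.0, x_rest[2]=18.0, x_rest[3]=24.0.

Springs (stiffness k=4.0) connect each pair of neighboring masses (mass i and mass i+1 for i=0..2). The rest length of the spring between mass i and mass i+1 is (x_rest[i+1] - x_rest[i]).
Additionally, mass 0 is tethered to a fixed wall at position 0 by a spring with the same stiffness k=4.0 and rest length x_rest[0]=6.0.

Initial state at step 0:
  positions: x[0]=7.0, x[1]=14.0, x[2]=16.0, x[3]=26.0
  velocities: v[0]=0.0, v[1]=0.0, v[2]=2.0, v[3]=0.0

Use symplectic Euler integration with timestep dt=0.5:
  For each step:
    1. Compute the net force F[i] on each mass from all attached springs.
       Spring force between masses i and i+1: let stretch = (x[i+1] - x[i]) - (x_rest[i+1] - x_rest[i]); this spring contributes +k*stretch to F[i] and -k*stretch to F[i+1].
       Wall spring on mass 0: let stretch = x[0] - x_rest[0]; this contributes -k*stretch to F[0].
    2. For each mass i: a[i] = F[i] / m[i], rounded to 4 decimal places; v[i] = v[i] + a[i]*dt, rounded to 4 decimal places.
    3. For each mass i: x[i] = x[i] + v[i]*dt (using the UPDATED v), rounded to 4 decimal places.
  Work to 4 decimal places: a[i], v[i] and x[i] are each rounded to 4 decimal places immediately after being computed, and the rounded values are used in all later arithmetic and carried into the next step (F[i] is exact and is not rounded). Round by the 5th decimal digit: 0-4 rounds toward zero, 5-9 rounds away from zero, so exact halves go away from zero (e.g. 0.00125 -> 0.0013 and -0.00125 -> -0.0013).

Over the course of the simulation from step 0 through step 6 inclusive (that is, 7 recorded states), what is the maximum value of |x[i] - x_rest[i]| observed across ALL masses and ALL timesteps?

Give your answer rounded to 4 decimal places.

Answer: 7.0000

Derivation:
Step 0: x=[7.0000 14.0000 16.0000 26.0000] v=[0.0000 0.0000 2.0000 0.0000]
Step 1: x=[7.0000 9.0000 25.0000 22.0000] v=[0.0000 -10.0000 18.0000 -8.0000]
Step 2: x=[2.0000 18.0000 15.0000 27.0000] v=[-10.0000 18.0000 -20.0000 10.0000]
Step 3: x=[11.0000 8.0000 20.0000 26.0000] v=[18.0000 -20.0000 10.0000 -2.0000]
Step 4: x=[6.0000 13.0000 19.0000 25.0000] v=[-10.0000 10.0000 -2.0000 -2.0000]
Step 5: x=[2.0000 17.0000 18.0000 24.0000] v=[-8.0000 8.0000 -2.0000 -2.0000]
Step 6: x=[11.0000 7.0000 22.0000 23.0000] v=[18.0000 -20.0000 8.0000 -2.0000]
Max displacement = 7.0000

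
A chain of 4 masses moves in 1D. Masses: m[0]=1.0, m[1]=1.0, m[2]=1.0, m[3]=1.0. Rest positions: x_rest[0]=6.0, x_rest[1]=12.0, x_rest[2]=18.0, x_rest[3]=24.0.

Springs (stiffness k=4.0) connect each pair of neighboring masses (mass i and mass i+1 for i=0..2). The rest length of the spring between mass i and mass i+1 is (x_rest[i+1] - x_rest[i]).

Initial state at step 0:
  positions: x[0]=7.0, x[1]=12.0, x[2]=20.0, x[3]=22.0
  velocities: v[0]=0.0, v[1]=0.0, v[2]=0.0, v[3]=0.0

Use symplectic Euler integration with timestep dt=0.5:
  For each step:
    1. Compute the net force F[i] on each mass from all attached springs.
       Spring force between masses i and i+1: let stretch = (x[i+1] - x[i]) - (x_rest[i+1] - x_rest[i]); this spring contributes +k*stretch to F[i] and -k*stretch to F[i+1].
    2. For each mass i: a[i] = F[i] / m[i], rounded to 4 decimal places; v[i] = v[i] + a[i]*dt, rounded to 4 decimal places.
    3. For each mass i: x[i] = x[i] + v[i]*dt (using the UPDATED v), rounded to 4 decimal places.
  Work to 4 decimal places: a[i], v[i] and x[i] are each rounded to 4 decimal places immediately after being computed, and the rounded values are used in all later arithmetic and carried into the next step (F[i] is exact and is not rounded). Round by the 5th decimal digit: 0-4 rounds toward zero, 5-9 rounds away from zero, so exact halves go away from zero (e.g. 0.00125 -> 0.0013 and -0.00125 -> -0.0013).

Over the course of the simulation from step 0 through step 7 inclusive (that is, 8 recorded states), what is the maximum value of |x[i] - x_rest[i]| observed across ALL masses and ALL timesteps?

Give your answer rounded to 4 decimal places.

Step 0: x=[7.0000 12.0000 20.0000 22.0000] v=[0.0000 0.0000 0.0000 0.0000]
Step 1: x=[6.0000 15.0000 14.0000 26.0000] v=[-2.0000 6.0000 -12.0000 8.0000]
Step 2: x=[8.0000 8.0000 21.0000 24.0000] v=[4.0000 -14.0000 14.0000 -4.0000]
Step 3: x=[4.0000 14.0000 18.0000 25.0000] v=[-8.0000 12.0000 -6.0000 2.0000]
Step 4: x=[4.0000 14.0000 18.0000 25.0000] v=[0.0000 0.0000 0.0000 0.0000]
Step 5: x=[8.0000 8.0000 21.0000 24.0000] v=[8.0000 -12.0000 6.0000 -2.0000]
Step 6: x=[6.0000 15.0000 14.0000 26.0000] v=[-4.0000 14.0000 -14.0000 4.0000]
Step 7: x=[7.0000 12.0000 20.0000 22.0000] v=[2.0000 -6.0000 12.0000 -8.0000]
Max displacement = 4.0000

Answer: 4.0000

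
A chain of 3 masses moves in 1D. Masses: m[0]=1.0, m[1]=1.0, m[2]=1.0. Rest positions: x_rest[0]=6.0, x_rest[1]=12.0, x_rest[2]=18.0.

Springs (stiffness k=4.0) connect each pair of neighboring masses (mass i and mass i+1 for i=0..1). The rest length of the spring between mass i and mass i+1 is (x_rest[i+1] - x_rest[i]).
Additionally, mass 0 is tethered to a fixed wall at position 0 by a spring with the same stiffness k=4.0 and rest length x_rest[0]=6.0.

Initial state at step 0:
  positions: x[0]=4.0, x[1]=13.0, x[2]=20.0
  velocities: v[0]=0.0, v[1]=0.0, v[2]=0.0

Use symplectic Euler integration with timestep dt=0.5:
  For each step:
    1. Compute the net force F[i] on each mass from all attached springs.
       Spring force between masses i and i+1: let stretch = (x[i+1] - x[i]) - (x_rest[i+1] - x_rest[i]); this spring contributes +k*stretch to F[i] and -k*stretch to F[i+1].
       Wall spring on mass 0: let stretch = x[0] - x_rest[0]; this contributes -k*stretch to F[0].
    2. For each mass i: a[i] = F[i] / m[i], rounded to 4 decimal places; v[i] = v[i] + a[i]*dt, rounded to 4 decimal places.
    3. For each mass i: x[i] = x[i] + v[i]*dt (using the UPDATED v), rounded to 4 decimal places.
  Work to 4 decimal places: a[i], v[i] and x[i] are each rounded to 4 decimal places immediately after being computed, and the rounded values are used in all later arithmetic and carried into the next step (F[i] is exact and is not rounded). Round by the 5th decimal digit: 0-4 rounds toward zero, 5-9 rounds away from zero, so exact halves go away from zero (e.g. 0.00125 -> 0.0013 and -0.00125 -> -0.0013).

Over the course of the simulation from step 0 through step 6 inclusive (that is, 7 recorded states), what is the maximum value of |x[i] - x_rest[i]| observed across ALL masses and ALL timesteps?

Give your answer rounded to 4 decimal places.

Step 0: x=[4.0000 13.0000 20.0000] v=[0.0000 0.0000 0.0000]
Step 1: x=[9.0000 11.0000 19.0000] v=[10.0000 -4.0000 -2.0000]
Step 2: x=[7.0000 15.0000 16.0000] v=[-4.0000 8.0000 -6.0000]
Step 3: x=[6.0000 12.0000 18.0000] v=[-2.0000 -6.0000 4.0000]
Step 4: x=[5.0000 9.0000 20.0000] v=[-2.0000 -6.0000 4.0000]
Step 5: x=[3.0000 13.0000 17.0000] v=[-4.0000 8.0000 -6.0000]
Step 6: x=[8.0000 11.0000 16.0000] v=[10.0000 -4.0000 -2.0000]
Max displacement = 3.0000

Answer: 3.0000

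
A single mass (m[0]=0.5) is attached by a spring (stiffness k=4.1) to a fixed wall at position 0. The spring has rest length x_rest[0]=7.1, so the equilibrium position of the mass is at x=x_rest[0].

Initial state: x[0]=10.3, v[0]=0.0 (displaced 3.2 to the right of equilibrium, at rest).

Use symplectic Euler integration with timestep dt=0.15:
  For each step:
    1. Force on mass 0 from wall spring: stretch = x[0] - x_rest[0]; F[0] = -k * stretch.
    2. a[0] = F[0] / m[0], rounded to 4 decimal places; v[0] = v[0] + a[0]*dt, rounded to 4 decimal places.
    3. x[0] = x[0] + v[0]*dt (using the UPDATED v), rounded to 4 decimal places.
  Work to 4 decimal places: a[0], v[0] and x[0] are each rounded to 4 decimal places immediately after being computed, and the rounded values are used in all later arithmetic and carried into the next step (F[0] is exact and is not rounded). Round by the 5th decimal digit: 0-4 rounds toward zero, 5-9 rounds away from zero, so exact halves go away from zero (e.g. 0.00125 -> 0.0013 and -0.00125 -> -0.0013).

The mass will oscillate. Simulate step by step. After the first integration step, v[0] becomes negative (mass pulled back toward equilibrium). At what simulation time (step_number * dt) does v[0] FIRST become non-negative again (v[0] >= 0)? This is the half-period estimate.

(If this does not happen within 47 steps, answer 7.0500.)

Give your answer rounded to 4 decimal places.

Answer: 1.2000

Derivation:
Step 0: x=[10.3000] v=[0.0000]
Step 1: x=[9.7096] v=[-3.9360]
Step 2: x=[8.6377] v=[-7.1458]
Step 3: x=[7.2821] v=[-9.0372]
Step 4: x=[5.8929] v=[-9.2612]
Step 5: x=[4.7264] v=[-7.7765]
Step 6: x=[3.9979] v=[-4.8570]
Step 7: x=[3.8417] v=[-1.0414]
Step 8: x=[4.2866] v=[2.9663]
First v>=0 after going negative at step 8, time=1.2000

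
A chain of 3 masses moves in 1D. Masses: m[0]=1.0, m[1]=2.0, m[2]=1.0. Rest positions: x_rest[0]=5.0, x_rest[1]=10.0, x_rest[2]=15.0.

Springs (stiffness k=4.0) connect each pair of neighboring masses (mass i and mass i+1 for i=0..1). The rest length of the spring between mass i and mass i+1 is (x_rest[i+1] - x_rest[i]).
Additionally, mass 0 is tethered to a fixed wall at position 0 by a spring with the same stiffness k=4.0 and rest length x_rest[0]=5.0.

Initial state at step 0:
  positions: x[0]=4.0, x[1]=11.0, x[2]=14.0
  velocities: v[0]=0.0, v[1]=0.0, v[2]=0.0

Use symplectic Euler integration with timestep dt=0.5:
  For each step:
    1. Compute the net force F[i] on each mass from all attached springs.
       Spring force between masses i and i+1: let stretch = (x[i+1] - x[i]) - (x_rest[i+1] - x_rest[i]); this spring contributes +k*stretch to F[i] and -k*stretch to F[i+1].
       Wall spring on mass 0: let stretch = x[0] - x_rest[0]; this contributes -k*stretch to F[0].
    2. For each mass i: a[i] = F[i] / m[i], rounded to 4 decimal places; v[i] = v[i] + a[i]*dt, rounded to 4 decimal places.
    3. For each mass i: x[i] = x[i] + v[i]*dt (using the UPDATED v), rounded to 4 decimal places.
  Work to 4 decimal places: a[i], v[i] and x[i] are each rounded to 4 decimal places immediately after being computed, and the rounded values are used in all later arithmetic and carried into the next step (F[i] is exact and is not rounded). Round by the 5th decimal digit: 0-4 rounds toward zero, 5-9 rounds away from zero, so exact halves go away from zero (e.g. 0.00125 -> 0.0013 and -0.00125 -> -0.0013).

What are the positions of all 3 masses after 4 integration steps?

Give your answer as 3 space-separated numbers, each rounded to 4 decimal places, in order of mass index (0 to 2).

Answer: 6.0000 10.0000 14.5000

Derivation:
Step 0: x=[4.0000 11.0000 14.0000] v=[0.0000 0.0000 0.0000]
Step 1: x=[7.0000 9.0000 16.0000] v=[6.0000 -4.0000 4.0000]
Step 2: x=[5.0000 9.5000 16.0000] v=[-4.0000 1.0000 0.0000]
Step 3: x=[2.5000 11.0000 14.5000] v=[-5.0000 3.0000 -3.0000]
Step 4: x=[6.0000 10.0000 14.5000] v=[7.0000 -2.0000 0.0000]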